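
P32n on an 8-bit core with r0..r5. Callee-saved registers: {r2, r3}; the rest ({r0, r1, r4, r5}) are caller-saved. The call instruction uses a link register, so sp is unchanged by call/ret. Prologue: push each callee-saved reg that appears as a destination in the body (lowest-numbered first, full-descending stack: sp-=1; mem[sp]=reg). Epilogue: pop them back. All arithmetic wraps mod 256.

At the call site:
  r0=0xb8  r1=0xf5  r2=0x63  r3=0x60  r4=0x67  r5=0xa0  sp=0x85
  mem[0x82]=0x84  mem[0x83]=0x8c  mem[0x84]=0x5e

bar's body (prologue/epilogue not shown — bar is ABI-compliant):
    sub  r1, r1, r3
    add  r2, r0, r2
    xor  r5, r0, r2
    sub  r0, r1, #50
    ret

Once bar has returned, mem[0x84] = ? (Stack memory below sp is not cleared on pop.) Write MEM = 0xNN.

prologue: push r2 → mem[0x84]=0x63, sp=0x84
body[0] sub  r1, r1, r3 → r1=0x95
body[1] add  r2, r0, r2 → r2=0x1b
body[2] xor  r5, r0, r2 → r5=0xa3
body[3] sub  r0, r1, #50 → r0=0x63
epilogue: pop r2=0x63, sp=0x85
prologue pushed ['r2'] at ['0x84']

MEM = 0x63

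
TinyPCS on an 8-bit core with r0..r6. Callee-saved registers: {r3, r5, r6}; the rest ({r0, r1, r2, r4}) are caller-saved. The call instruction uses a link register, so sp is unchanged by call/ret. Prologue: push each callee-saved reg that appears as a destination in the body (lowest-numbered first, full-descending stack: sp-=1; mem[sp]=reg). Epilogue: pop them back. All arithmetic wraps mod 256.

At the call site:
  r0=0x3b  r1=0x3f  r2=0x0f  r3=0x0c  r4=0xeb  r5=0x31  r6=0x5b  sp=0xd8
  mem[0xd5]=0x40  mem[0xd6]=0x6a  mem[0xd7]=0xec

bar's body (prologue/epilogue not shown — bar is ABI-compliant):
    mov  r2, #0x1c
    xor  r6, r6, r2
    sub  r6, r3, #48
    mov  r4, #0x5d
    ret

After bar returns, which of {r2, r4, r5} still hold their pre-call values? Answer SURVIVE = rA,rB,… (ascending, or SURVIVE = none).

SURVIVE = r5

prologue: push r6 -> mem[0xd7]=0x5b, sp=0xd7
body[0] mov  r2, #0x1c -> r2=0x1c
body[1] xor  r6, r6, r2 -> r6=0x47
body[2] sub  r6, r3, #48 -> r6=0xdc
body[3] mov  r4, #0x5d -> r4=0x5d
epilogue: pop r6=0x5b, sp=0xd8
r2: caller-saved, written=True
r4: caller-saved, written=True
r5: callee-saved, written=False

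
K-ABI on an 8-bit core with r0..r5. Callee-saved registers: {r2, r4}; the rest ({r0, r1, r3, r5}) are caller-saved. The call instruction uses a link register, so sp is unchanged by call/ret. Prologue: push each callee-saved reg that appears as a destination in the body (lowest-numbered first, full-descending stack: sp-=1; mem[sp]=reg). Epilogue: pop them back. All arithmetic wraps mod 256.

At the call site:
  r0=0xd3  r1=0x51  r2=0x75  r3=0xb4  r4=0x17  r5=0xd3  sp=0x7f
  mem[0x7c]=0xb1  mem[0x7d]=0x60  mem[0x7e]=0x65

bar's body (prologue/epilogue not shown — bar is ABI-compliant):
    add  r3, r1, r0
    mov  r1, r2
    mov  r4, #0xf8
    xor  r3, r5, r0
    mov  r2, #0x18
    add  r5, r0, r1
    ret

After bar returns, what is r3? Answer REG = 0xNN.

REG = 0x00

prologue: push r2 → mem[0x7e]=0x75, sp=0x7e
prologue: push r4 → mem[0x7d]=0x17, sp=0x7d
body[0] add  r3, r1, r0 → r3=0x24
body[1] mov  r1, r2 → r1=0x75
body[2] mov  r4, #0xf8 → r4=0xf8
body[3] xor  r3, r5, r0 → r3=0x00
body[4] mov  r2, #0x18 → r2=0x18
body[5] add  r5, r0, r1 → r5=0x48
epilogue: pop r4=0x17, sp=0x7e
epilogue: pop r2=0x75, sp=0x7f
r3 is caller-saved → body value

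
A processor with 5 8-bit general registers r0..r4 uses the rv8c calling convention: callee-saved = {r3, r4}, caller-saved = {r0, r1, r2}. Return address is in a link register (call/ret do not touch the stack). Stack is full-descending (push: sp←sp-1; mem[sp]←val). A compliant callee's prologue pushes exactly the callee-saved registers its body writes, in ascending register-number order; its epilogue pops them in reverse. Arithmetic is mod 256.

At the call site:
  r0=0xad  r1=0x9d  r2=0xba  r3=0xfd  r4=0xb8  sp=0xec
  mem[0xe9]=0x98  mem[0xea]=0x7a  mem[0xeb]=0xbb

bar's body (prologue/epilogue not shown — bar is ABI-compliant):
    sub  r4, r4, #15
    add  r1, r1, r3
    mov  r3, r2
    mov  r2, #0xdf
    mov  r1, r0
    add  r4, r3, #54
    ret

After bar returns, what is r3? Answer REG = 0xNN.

REG = 0xfd

prologue: push r3 -> mem[0xeb]=0xfd, sp=0xeb
prologue: push r4 -> mem[0xea]=0xb8, sp=0xea
body[0] sub  r4, r4, #15 -> r4=0xa9
body[1] add  r1, r1, r3 -> r1=0x9a
body[2] mov  r3, r2 -> r3=0xba
body[3] mov  r2, #0xdf -> r2=0xdf
body[4] mov  r1, r0 -> r1=0xad
body[5] add  r4, r3, #54 -> r4=0xf0
epilogue: pop r4=0xb8, sp=0xeb
epilogue: pop r3=0xfd, sp=0xec
r3 is callee-saved -> restored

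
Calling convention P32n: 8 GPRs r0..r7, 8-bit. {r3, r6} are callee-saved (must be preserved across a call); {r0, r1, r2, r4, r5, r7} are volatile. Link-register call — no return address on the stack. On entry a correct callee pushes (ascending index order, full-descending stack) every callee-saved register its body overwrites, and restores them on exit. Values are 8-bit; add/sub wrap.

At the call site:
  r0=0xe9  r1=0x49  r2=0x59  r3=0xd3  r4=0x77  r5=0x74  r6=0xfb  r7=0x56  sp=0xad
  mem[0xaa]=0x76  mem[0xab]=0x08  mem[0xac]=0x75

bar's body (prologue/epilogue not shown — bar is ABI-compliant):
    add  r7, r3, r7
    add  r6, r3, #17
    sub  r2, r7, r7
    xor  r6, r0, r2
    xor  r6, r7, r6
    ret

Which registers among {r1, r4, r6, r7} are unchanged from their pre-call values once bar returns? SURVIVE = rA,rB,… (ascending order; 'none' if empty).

SURVIVE = r1,r4,r6

prologue: push r6 -> mem[0xac]=0xfb, sp=0xac
body[0] add  r7, r3, r7 -> r7=0x29
body[1] add  r6, r3, #17 -> r6=0xe4
body[2] sub  r2, r7, r7 -> r2=0x00
body[3] xor  r6, r0, r2 -> r6=0xe9
body[4] xor  r6, r7, r6 -> r6=0xc0
epilogue: pop r6=0xfb, sp=0xad
r1: caller-saved, written=False
r4: caller-saved, written=False
r6: callee-saved, written=True
r7: caller-saved, written=True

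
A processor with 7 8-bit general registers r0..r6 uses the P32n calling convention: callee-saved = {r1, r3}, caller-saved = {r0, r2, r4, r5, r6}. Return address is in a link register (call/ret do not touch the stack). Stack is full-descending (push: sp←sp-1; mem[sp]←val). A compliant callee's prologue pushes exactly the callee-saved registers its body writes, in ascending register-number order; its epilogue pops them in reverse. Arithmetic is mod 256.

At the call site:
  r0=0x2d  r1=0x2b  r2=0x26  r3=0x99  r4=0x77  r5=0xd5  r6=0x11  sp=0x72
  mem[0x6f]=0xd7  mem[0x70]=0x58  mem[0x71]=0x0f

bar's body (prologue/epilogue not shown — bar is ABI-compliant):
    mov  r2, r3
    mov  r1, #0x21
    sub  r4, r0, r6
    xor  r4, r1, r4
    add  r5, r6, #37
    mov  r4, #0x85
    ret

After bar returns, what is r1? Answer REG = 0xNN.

prologue: push r1 -> mem[0x71]=0x2b, sp=0x71
body[0] mov  r2, r3 -> r2=0x99
body[1] mov  r1, #0x21 -> r1=0x21
body[2] sub  r4, r0, r6 -> r4=0x1c
body[3] xor  r4, r1, r4 -> r4=0x3d
body[4] add  r5, r6, #37 -> r5=0x36
body[5] mov  r4, #0x85 -> r4=0x85
epilogue: pop r1=0x2b, sp=0x72
r1 is callee-saved -> restored

REG = 0x2b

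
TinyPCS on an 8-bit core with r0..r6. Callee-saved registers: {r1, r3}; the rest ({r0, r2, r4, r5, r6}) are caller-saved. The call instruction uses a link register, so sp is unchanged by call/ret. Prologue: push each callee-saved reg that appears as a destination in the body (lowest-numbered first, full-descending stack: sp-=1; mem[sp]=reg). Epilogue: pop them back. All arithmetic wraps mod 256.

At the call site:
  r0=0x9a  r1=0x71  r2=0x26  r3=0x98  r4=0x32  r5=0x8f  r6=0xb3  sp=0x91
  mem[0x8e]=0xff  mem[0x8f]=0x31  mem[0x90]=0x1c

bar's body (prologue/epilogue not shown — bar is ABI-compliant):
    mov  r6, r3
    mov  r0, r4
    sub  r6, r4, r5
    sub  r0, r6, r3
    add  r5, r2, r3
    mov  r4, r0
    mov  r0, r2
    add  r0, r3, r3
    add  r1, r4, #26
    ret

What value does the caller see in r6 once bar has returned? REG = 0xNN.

REG = 0xa3

prologue: push r1 -> mem[0x90]=0x71, sp=0x90
body[0] mov  r6, r3 -> r6=0x98
body[1] mov  r0, r4 -> r0=0x32
body[2] sub  r6, r4, r5 -> r6=0xa3
body[3] sub  r0, r6, r3 -> r0=0x0b
body[4] add  r5, r2, r3 -> r5=0xbe
body[5] mov  r4, r0 -> r4=0x0b
body[6] mov  r0, r2 -> r0=0x26
body[7] add  r0, r3, r3 -> r0=0x30
body[8] add  r1, r4, #26 -> r1=0x25
epilogue: pop r1=0x71, sp=0x91
r6 is caller-saved -> body value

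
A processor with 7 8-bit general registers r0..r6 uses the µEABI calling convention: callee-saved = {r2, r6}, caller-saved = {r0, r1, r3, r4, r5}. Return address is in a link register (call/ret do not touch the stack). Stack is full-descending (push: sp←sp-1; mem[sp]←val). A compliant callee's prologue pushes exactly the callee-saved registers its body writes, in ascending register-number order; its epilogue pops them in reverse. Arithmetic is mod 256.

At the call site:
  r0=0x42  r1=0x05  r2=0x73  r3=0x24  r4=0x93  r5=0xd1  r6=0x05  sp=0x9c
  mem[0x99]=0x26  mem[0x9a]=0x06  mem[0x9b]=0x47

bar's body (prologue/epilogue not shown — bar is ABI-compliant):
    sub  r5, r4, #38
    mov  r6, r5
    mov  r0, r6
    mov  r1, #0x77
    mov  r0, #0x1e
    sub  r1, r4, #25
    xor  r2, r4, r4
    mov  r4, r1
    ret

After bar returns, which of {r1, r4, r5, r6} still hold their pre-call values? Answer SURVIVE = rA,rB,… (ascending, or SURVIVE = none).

SURVIVE = r6

prologue: push r2 -> mem[0x9b]=0x73, sp=0x9b
prologue: push r6 -> mem[0x9a]=0x05, sp=0x9a
body[0] sub  r5, r4, #38 -> r5=0x6d
body[1] mov  r6, r5 -> r6=0x6d
body[2] mov  r0, r6 -> r0=0x6d
body[3] mov  r1, #0x77 -> r1=0x77
body[4] mov  r0, #0x1e -> r0=0x1e
body[5] sub  r1, r4, #25 -> r1=0x7a
body[6] xor  r2, r4, r4 -> r2=0x00
body[7] mov  r4, r1 -> r4=0x7a
epilogue: pop r6=0x05, sp=0x9b
epilogue: pop r2=0x73, sp=0x9c
r1: caller-saved, written=True
r4: caller-saved, written=True
r5: caller-saved, written=True
r6: callee-saved, written=True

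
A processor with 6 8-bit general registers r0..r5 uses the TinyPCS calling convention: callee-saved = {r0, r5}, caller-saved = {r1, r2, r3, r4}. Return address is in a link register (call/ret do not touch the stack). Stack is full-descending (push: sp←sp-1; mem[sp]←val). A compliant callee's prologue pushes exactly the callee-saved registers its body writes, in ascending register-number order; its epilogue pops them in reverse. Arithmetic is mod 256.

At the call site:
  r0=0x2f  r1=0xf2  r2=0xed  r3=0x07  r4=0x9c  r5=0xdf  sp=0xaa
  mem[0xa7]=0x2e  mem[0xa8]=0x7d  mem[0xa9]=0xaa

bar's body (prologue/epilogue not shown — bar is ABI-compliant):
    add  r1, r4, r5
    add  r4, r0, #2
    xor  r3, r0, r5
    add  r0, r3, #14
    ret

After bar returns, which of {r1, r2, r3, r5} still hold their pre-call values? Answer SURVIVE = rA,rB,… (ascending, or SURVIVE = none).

prologue: push r0 → mem[0xa9]=0x2f, sp=0xa9
body[0] add  r1, r4, r5 → r1=0x7b
body[1] add  r4, r0, #2 → r4=0x31
body[2] xor  r3, r0, r5 → r3=0xf0
body[3] add  r0, r3, #14 → r0=0xfe
epilogue: pop r0=0x2f, sp=0xaa
r1: caller-saved, written=True
r2: caller-saved, written=False
r3: caller-saved, written=True
r5: callee-saved, written=False

SURVIVE = r2,r5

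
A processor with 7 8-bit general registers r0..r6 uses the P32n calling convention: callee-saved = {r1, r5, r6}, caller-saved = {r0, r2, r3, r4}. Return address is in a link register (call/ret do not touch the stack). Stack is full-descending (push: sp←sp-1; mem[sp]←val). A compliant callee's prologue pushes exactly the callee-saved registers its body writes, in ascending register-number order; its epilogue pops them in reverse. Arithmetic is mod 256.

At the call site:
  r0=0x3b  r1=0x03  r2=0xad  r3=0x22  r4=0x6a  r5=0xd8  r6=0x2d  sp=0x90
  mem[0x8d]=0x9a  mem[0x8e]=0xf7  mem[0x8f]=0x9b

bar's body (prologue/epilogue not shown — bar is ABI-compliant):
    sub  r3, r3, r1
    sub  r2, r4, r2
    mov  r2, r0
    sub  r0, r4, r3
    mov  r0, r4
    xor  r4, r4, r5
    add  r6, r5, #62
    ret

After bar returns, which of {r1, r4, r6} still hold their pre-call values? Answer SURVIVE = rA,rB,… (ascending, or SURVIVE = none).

prologue: push r6 -> mem[0x8f]=0x2d, sp=0x8f
body[0] sub  r3, r3, r1 -> r3=0x1f
body[1] sub  r2, r4, r2 -> r2=0xbd
body[2] mov  r2, r0 -> r2=0x3b
body[3] sub  r0, r4, r3 -> r0=0x4b
body[4] mov  r0, r4 -> r0=0x6a
body[5] xor  r4, r4, r5 -> r4=0xb2
body[6] add  r6, r5, #62 -> r6=0x16
epilogue: pop r6=0x2d, sp=0x90
r1: callee-saved, written=False
r4: caller-saved, written=True
r6: callee-saved, written=True

SURVIVE = r1,r6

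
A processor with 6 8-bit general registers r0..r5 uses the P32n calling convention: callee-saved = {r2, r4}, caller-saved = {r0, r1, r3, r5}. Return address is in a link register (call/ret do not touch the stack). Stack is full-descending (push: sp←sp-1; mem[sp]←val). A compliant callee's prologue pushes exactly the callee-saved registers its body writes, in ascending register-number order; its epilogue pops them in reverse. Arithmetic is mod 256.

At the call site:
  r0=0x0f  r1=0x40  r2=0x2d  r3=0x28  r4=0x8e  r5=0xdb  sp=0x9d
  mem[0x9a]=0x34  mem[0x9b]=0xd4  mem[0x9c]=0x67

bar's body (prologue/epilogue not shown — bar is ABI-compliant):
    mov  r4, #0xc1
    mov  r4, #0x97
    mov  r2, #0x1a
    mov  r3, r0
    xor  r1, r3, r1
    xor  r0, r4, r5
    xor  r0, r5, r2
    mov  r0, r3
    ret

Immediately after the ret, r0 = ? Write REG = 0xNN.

REG = 0x0f

prologue: push r2 -> mem[0x9c]=0x2d, sp=0x9c
prologue: push r4 -> mem[0x9b]=0x8e, sp=0x9b
body[0] mov  r4, #0xc1 -> r4=0xc1
body[1] mov  r4, #0x97 -> r4=0x97
body[2] mov  r2, #0x1a -> r2=0x1a
body[3] mov  r3, r0 -> r3=0x0f
body[4] xor  r1, r3, r1 -> r1=0x4f
body[5] xor  r0, r4, r5 -> r0=0x4c
body[6] xor  r0, r5, r2 -> r0=0xc1
body[7] mov  r0, r3 -> r0=0x0f
epilogue: pop r4=0x8e, sp=0x9c
epilogue: pop r2=0x2d, sp=0x9d
r0 is caller-saved -> body value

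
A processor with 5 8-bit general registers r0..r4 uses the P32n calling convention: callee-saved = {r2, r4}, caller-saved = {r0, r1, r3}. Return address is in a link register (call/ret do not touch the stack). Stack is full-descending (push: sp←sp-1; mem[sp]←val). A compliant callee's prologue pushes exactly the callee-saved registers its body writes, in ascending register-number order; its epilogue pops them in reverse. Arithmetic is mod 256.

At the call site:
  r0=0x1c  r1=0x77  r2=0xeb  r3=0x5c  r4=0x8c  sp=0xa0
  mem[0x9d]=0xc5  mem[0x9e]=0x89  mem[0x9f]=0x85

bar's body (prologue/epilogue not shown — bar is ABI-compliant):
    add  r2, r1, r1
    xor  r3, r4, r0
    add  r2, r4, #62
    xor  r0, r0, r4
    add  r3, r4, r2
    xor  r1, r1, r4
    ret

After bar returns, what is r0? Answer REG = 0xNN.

REG = 0x90

prologue: push r2 -> mem[0x9f]=0xeb, sp=0x9f
body[0] add  r2, r1, r1 -> r2=0xee
body[1] xor  r3, r4, r0 -> r3=0x90
body[2] add  r2, r4, #62 -> r2=0xca
body[3] xor  r0, r0, r4 -> r0=0x90
body[4] add  r3, r4, r2 -> r3=0x56
body[5] xor  r1, r1, r4 -> r1=0xfb
epilogue: pop r2=0xeb, sp=0xa0
r0 is caller-saved -> body value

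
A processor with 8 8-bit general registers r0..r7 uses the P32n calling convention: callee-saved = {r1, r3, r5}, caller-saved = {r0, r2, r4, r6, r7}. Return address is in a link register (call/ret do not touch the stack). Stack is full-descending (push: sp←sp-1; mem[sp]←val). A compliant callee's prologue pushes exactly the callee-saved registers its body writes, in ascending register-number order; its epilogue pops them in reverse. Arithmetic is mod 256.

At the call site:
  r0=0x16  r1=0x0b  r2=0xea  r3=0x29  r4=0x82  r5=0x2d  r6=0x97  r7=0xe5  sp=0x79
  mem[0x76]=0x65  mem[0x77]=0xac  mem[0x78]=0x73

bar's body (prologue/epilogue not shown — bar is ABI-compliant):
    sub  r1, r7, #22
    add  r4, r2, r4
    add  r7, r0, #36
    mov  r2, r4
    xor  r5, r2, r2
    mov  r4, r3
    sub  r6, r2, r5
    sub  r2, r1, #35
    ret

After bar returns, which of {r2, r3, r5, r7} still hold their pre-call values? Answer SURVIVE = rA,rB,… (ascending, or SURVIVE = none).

SURVIVE = r3,r5

prologue: push r1 → mem[0x78]=0x0b, sp=0x78
prologue: push r5 → mem[0x77]=0x2d, sp=0x77
body[0] sub  r1, r7, #22 → r1=0xcf
body[1] add  r4, r2, r4 → r4=0x6c
body[2] add  r7, r0, #36 → r7=0x3a
body[3] mov  r2, r4 → r2=0x6c
body[4] xor  r5, r2, r2 → r5=0x00
body[5] mov  r4, r3 → r4=0x29
body[6] sub  r6, r2, r5 → r6=0x6c
body[7] sub  r2, r1, #35 → r2=0xac
epilogue: pop r5=0x2d, sp=0x78
epilogue: pop r1=0x0b, sp=0x79
r2: caller-saved, written=True
r3: callee-saved, written=False
r5: callee-saved, written=True
r7: caller-saved, written=True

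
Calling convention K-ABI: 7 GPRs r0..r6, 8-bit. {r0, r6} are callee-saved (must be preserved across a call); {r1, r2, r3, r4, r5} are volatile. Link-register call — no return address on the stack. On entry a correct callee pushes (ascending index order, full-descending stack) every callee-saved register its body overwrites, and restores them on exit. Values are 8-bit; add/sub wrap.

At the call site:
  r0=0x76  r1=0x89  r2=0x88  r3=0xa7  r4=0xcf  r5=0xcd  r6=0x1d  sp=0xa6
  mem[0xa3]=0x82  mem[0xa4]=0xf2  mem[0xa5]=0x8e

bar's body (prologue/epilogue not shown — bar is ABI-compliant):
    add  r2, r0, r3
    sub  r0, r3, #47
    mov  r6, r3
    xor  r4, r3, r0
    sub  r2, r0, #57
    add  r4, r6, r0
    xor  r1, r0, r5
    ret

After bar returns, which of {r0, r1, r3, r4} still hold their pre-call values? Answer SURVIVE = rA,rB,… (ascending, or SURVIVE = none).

SURVIVE = r0,r3

prologue: push r0 -> mem[0xa5]=0x76, sp=0xa5
prologue: push r6 -> mem[0xa4]=0x1d, sp=0xa4
body[0] add  r2, r0, r3 -> r2=0x1d
body[1] sub  r0, r3, #47 -> r0=0x78
body[2] mov  r6, r3 -> r6=0xa7
body[3] xor  r4, r3, r0 -> r4=0xdf
body[4] sub  r2, r0, #57 -> r2=0x3f
body[5] add  r4, r6, r0 -> r4=0x1f
body[6] xor  r1, r0, r5 -> r1=0xb5
epilogue: pop r6=0x1d, sp=0xa5
epilogue: pop r0=0x76, sp=0xa6
r0: callee-saved, written=True
r1: caller-saved, written=True
r3: caller-saved, written=False
r4: caller-saved, written=True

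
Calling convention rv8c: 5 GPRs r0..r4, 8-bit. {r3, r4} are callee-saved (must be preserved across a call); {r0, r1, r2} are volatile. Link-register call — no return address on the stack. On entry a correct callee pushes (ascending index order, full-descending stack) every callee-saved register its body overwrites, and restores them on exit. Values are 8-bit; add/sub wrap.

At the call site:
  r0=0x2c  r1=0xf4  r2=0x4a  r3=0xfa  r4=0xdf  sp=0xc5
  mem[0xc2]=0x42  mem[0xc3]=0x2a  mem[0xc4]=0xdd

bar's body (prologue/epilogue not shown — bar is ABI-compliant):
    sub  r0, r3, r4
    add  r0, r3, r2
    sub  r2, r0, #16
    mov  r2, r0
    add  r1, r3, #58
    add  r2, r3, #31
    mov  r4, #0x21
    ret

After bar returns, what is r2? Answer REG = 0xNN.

REG = 0x19

prologue: push r4 -> mem[0xc4]=0xdf, sp=0xc4
body[0] sub  r0, r3, r4 -> r0=0x1b
body[1] add  r0, r3, r2 -> r0=0x44
body[2] sub  r2, r0, #16 -> r2=0x34
body[3] mov  r2, r0 -> r2=0x44
body[4] add  r1, r3, #58 -> r1=0x34
body[5] add  r2, r3, #31 -> r2=0x19
body[6] mov  r4, #0x21 -> r4=0x21
epilogue: pop r4=0xdf, sp=0xc5
r2 is caller-saved -> body value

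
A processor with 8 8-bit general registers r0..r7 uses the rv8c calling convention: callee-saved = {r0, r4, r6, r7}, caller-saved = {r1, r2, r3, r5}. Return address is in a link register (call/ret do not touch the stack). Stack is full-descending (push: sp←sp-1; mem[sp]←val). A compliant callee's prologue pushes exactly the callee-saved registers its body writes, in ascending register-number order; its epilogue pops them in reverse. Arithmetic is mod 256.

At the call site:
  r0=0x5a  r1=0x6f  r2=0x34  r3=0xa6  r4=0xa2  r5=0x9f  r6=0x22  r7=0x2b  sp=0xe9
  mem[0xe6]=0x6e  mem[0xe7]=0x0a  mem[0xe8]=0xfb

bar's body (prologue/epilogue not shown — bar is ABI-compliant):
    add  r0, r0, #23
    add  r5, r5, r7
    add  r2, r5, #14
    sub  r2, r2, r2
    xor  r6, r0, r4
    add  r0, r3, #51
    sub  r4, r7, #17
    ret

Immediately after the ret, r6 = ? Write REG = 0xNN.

prologue: push r0 → mem[0xe8]=0x5a, sp=0xe8
prologue: push r4 → mem[0xe7]=0xa2, sp=0xe7
prologue: push r6 → mem[0xe6]=0x22, sp=0xe6
body[0] add  r0, r0, #23 → r0=0x71
body[1] add  r5, r5, r7 → r5=0xca
body[2] add  r2, r5, #14 → r2=0xd8
body[3] sub  r2, r2, r2 → r2=0x00
body[4] xor  r6, r0, r4 → r6=0xd3
body[5] add  r0, r3, #51 → r0=0xd9
body[6] sub  r4, r7, #17 → r4=0x1a
epilogue: pop r6=0x22, sp=0xe7
epilogue: pop r4=0xa2, sp=0xe8
epilogue: pop r0=0x5a, sp=0xe9
r6 is callee-saved → restored

REG = 0x22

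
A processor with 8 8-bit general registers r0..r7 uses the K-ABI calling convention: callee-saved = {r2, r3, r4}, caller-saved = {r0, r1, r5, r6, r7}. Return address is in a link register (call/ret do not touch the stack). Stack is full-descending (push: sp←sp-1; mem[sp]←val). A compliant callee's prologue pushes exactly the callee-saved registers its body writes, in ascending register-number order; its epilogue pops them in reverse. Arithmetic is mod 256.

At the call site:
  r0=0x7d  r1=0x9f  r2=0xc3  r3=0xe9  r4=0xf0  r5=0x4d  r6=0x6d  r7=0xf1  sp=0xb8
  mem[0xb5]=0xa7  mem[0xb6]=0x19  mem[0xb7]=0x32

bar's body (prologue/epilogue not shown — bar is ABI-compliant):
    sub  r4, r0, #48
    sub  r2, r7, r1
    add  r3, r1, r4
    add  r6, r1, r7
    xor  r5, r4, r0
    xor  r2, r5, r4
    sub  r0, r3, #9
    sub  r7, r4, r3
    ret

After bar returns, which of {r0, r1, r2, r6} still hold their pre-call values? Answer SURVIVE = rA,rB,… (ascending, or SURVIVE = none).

prologue: push r2 -> mem[0xb7]=0xc3, sp=0xb7
prologue: push r3 -> mem[0xb6]=0xe9, sp=0xb6
prologue: push r4 -> mem[0xb5]=0xf0, sp=0xb5
body[0] sub  r4, r0, #48 -> r4=0x4d
body[1] sub  r2, r7, r1 -> r2=0x52
body[2] add  r3, r1, r4 -> r3=0xec
body[3] add  r6, r1, r7 -> r6=0x90
body[4] xor  r5, r4, r0 -> r5=0x30
body[5] xor  r2, r5, r4 -> r2=0x7d
body[6] sub  r0, r3, #9 -> r0=0xe3
body[7] sub  r7, r4, r3 -> r7=0x61
epilogue: pop r4=0xf0, sp=0xb6
epilogue: pop r3=0xe9, sp=0xb7
epilogue: pop r2=0xc3, sp=0xb8
r0: caller-saved, written=True
r1: caller-saved, written=False
r2: callee-saved, written=True
r6: caller-saved, written=True

SURVIVE = r1,r2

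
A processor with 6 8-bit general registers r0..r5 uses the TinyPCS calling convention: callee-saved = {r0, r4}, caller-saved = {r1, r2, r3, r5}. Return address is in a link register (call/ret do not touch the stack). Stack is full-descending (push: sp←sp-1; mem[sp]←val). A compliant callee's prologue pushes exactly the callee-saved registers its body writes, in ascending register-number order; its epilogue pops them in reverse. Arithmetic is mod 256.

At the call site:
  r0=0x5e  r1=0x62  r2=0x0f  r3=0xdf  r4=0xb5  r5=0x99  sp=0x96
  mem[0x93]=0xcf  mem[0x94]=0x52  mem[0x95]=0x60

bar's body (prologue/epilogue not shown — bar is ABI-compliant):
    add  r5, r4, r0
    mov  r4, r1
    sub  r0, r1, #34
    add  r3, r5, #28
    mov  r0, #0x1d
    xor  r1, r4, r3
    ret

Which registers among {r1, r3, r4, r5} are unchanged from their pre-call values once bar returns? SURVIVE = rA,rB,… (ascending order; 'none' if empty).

prologue: push r0 → mem[0x95]=0x5e, sp=0x95
prologue: push r4 → mem[0x94]=0xb5, sp=0x94
body[0] add  r5, r4, r0 → r5=0x13
body[1] mov  r4, r1 → r4=0x62
body[2] sub  r0, r1, #34 → r0=0x40
body[3] add  r3, r5, #28 → r3=0x2f
body[4] mov  r0, #0x1d → r0=0x1d
body[5] xor  r1, r4, r3 → r1=0x4d
epilogue: pop r4=0xb5, sp=0x95
epilogue: pop r0=0x5e, sp=0x96
r1: caller-saved, written=True
r3: caller-saved, written=True
r4: callee-saved, written=True
r5: caller-saved, written=True

SURVIVE = r4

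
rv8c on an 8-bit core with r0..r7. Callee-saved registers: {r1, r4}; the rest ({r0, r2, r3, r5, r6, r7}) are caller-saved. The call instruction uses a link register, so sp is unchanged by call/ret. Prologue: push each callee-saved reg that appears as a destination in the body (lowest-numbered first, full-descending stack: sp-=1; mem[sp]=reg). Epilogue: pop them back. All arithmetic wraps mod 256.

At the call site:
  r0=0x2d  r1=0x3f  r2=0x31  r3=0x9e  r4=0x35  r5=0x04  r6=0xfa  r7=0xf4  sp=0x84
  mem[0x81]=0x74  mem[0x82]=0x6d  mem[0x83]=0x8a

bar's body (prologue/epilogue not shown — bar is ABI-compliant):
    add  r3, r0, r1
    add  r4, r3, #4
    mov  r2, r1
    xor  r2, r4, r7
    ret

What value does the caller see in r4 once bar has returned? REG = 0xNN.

REG = 0x35

prologue: push r4 → mem[0x83]=0x35, sp=0x83
body[0] add  r3, r0, r1 → r3=0x6c
body[1] add  r4, r3, #4 → r4=0x70
body[2] mov  r2, r1 → r2=0x3f
body[3] xor  r2, r4, r7 → r2=0x84
epilogue: pop r4=0x35, sp=0x84
r4 is callee-saved → restored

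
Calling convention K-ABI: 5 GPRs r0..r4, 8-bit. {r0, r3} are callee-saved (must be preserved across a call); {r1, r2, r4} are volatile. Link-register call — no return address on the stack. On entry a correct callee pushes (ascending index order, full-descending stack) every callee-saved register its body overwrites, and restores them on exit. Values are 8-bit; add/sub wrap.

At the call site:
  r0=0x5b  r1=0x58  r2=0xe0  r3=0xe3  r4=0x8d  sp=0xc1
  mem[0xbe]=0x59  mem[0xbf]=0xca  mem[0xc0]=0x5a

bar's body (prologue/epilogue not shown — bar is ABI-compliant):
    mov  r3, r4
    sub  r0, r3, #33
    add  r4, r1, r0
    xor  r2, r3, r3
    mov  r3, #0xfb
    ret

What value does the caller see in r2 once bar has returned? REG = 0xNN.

prologue: push r0 → mem[0xc0]=0x5b, sp=0xc0
prologue: push r3 → mem[0xbf]=0xe3, sp=0xbf
body[0] mov  r3, r4 → r3=0x8d
body[1] sub  r0, r3, #33 → r0=0x6c
body[2] add  r4, r1, r0 → r4=0xc4
body[3] xor  r2, r3, r3 → r2=0x00
body[4] mov  r3, #0xfb → r3=0xfb
epilogue: pop r3=0xe3, sp=0xc0
epilogue: pop r0=0x5b, sp=0xc1
r2 is caller-saved → body value

REG = 0x00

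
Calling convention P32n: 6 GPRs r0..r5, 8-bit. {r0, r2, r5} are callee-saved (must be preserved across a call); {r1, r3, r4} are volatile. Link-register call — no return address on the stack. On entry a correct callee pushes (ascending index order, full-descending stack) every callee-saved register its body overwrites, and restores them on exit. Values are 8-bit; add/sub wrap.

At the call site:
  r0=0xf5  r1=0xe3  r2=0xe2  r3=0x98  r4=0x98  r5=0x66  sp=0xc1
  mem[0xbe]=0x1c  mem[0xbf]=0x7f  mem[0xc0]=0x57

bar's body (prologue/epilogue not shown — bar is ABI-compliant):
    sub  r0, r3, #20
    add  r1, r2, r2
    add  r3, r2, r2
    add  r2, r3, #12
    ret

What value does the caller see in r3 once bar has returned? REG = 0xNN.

REG = 0xc4

prologue: push r0 → mem[0xc0]=0xf5, sp=0xc0
prologue: push r2 → mem[0xbf]=0xe2, sp=0xbf
body[0] sub  r0, r3, #20 → r0=0x84
body[1] add  r1, r2, r2 → r1=0xc4
body[2] add  r3, r2, r2 → r3=0xc4
body[3] add  r2, r3, #12 → r2=0xd0
epilogue: pop r2=0xe2, sp=0xc0
epilogue: pop r0=0xf5, sp=0xc1
r3 is caller-saved → body value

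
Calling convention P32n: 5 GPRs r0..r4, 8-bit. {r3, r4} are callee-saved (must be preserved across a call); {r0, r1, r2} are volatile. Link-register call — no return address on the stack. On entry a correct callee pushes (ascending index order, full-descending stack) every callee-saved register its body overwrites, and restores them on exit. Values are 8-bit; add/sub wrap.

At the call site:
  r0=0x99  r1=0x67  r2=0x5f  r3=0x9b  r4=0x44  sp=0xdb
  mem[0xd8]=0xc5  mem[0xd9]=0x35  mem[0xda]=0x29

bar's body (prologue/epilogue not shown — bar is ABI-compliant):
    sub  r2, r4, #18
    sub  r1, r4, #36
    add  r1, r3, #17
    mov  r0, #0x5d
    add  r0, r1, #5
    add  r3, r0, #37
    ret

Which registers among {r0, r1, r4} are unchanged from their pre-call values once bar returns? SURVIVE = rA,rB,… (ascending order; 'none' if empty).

prologue: push r3 -> mem[0xda]=0x9b, sp=0xda
body[0] sub  r2, r4, #18 -> r2=0x32
body[1] sub  r1, r4, #36 -> r1=0x20
body[2] add  r1, r3, #17 -> r1=0xac
body[3] mov  r0, #0x5d -> r0=0x5d
body[4] add  r0, r1, #5 -> r0=0xb1
body[5] add  r3, r0, #37 -> r3=0xd6
epilogue: pop r3=0x9b, sp=0xdb
r0: caller-saved, written=True
r1: caller-saved, written=True
r4: callee-saved, written=False

SURVIVE = r4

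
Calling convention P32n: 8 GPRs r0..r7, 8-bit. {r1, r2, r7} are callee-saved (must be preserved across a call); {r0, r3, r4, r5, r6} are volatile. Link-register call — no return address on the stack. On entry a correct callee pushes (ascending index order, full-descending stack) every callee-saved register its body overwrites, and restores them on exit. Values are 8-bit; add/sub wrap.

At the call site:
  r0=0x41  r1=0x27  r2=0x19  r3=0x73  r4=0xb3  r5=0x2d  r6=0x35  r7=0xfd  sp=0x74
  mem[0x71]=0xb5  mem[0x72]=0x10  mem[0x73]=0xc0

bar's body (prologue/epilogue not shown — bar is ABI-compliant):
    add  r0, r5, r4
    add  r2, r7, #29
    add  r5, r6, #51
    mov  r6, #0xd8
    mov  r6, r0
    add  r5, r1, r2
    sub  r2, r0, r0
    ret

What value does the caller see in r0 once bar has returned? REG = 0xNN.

REG = 0xe0

prologue: push r2 -> mem[0x73]=0x19, sp=0x73
body[0] add  r0, r5, r4 -> r0=0xe0
body[1] add  r2, r7, #29 -> r2=0x1a
body[2] add  r5, r6, #51 -> r5=0x68
body[3] mov  r6, #0xd8 -> r6=0xd8
body[4] mov  r6, r0 -> r6=0xe0
body[5] add  r5, r1, r2 -> r5=0x41
body[6] sub  r2, r0, r0 -> r2=0x00
epilogue: pop r2=0x19, sp=0x74
r0 is caller-saved -> body value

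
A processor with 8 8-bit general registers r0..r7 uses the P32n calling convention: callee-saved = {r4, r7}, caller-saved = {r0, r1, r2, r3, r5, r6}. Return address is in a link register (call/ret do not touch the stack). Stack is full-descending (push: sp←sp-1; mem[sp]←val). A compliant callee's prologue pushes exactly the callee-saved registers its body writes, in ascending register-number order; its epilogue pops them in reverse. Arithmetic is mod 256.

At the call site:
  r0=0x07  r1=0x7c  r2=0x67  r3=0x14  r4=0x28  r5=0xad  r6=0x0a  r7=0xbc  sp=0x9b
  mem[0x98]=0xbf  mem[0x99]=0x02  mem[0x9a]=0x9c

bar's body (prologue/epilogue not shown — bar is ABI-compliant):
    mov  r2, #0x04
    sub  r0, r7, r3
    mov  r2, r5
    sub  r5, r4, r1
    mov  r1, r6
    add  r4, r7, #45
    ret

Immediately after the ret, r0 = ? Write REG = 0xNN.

REG = 0xa8

prologue: push r4 → mem[0x9a]=0x28, sp=0x9a
body[0] mov  r2, #0x04 → r2=0x04
body[1] sub  r0, r7, r3 → r0=0xa8
body[2] mov  r2, r5 → r2=0xad
body[3] sub  r5, r4, r1 → r5=0xac
body[4] mov  r1, r6 → r1=0x0a
body[5] add  r4, r7, #45 → r4=0xe9
epilogue: pop r4=0x28, sp=0x9b
r0 is caller-saved → body value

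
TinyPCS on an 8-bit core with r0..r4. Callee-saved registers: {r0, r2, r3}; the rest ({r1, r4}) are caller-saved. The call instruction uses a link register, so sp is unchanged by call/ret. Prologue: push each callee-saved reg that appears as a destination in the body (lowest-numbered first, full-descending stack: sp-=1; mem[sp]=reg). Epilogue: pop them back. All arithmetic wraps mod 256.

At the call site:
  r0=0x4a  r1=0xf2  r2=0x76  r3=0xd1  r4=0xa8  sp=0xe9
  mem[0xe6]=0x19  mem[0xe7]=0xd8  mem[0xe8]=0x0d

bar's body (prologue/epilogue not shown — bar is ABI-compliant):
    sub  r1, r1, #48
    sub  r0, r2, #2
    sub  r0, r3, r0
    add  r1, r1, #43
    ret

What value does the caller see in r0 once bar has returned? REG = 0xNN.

REG = 0x4a

prologue: push r0 -> mem[0xe8]=0x4a, sp=0xe8
body[0] sub  r1, r1, #48 -> r1=0xc2
body[1] sub  r0, r2, #2 -> r0=0x74
body[2] sub  r0, r3, r0 -> r0=0x5d
body[3] add  r1, r1, #43 -> r1=0xed
epilogue: pop r0=0x4a, sp=0xe9
r0 is callee-saved -> restored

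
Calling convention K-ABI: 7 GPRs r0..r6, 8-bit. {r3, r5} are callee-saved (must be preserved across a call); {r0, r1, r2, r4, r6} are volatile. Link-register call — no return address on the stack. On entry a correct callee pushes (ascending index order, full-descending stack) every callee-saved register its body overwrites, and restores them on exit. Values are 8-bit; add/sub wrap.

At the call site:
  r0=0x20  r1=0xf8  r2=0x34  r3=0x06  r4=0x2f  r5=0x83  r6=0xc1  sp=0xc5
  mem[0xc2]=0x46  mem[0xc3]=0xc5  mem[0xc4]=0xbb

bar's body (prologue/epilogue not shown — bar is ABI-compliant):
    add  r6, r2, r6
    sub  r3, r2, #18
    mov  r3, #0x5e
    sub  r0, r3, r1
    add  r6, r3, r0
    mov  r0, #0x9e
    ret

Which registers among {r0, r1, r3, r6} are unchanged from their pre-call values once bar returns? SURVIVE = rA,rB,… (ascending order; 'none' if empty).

SURVIVE = r1,r3

prologue: push r3 -> mem[0xc4]=0x06, sp=0xc4
body[0] add  r6, r2, r6 -> r6=0xf5
body[1] sub  r3, r2, #18 -> r3=0x22
body[2] mov  r3, #0x5e -> r3=0x5e
body[3] sub  r0, r3, r1 -> r0=0x66
body[4] add  r6, r3, r0 -> r6=0xc4
body[5] mov  r0, #0x9e -> r0=0x9e
epilogue: pop r3=0x06, sp=0xc5
r0: caller-saved, written=True
r1: caller-saved, written=False
r3: callee-saved, written=True
r6: caller-saved, written=True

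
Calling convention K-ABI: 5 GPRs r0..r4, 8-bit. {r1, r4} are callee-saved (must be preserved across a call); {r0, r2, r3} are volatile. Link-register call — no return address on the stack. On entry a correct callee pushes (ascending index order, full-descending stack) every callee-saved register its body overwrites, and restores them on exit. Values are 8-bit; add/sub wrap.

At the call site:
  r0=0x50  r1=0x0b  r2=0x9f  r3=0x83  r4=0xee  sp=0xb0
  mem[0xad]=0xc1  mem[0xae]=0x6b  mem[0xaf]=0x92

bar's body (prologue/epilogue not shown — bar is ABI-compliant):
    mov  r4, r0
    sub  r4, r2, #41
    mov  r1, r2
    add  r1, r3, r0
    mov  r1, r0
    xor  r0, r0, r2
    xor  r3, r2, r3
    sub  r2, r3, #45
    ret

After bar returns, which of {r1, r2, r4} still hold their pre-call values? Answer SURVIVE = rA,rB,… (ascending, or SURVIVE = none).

prologue: push r1 -> mem[0xaf]=0x0b, sp=0xaf
prologue: push r4 -> mem[0xae]=0xee, sp=0xae
body[0] mov  r4, r0 -> r4=0x50
body[1] sub  r4, r2, #41 -> r4=0x76
body[2] mov  r1, r2 -> r1=0x9f
body[3] add  r1, r3, r0 -> r1=0xd3
body[4] mov  r1, r0 -> r1=0x50
body[5] xor  r0, r0, r2 -> r0=0xcf
body[6] xor  r3, r2, r3 -> r3=0x1c
body[7] sub  r2, r3, #45 -> r2=0xef
epilogue: pop r4=0xee, sp=0xaf
epilogue: pop r1=0x0b, sp=0xb0
r1: callee-saved, written=True
r2: caller-saved, written=True
r4: callee-saved, written=True

SURVIVE = r1,r4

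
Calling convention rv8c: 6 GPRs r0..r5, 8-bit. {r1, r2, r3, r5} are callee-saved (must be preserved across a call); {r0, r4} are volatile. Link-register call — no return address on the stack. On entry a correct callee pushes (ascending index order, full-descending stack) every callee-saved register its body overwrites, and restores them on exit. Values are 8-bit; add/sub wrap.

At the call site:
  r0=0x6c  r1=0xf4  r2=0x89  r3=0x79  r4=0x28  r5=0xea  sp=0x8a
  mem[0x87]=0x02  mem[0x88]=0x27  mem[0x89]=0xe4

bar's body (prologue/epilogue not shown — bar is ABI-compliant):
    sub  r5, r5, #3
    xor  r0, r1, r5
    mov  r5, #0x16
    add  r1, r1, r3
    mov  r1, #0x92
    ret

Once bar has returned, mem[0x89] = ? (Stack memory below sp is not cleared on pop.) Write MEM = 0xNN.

prologue: push r1 -> mem[0x89]=0xf4, sp=0x89
prologue: push r5 -> mem[0x88]=0xea, sp=0x88
body[0] sub  r5, r5, #3 -> r5=0xe7
body[1] xor  r0, r1, r5 -> r0=0x13
body[2] mov  r5, #0x16 -> r5=0x16
body[3] add  r1, r1, r3 -> r1=0x6d
body[4] mov  r1, #0x92 -> r1=0x92
epilogue: pop r5=0xea, sp=0x89
epilogue: pop r1=0xf4, sp=0x8a
prologue pushed ['r1', 'r5'] at ['0x89', '0x88']

MEM = 0xf4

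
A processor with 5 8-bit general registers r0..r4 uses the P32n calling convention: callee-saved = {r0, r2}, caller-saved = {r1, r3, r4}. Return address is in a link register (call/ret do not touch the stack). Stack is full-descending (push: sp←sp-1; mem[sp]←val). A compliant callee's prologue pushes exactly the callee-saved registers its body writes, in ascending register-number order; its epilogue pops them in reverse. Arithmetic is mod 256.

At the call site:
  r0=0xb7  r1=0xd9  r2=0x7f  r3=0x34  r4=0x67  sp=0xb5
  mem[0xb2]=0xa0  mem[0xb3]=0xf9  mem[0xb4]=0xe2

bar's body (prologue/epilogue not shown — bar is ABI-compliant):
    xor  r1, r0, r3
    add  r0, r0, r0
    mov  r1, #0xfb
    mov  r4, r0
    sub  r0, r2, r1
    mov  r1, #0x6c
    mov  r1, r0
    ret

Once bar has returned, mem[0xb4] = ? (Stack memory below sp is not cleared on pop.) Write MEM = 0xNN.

MEM = 0xb7

prologue: push r0 -> mem[0xb4]=0xb7, sp=0xb4
body[0] xor  r1, r0, r3 -> r1=0x83
body[1] add  r0, r0, r0 -> r0=0x6e
body[2] mov  r1, #0xfb -> r1=0xfb
body[3] mov  r4, r0 -> r4=0x6e
body[4] sub  r0, r2, r1 -> r0=0x84
body[5] mov  r1, #0x6c -> r1=0x6c
body[6] mov  r1, r0 -> r1=0x84
epilogue: pop r0=0xb7, sp=0xb5
prologue pushed ['r0'] at ['0xb4']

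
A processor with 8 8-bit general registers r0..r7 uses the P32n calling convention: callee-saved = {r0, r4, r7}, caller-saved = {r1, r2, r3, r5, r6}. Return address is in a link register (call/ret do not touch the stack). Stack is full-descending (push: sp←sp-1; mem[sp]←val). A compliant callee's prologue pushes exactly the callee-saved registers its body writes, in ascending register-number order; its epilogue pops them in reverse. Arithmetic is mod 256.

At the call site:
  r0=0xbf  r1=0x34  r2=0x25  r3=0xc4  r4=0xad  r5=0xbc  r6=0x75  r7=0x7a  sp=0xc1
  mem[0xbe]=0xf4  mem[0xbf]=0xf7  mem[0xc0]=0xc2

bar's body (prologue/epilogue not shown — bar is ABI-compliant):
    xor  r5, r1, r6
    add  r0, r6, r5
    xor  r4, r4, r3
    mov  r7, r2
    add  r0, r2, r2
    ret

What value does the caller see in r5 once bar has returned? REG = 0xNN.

REG = 0x41

prologue: push r0 → mem[0xc0]=0xbf, sp=0xc0
prologue: push r4 → mem[0xbf]=0xad, sp=0xbf
prologue: push r7 → mem[0xbe]=0x7a, sp=0xbe
body[0] xor  r5, r1, r6 → r5=0x41
body[1] add  r0, r6, r5 → r0=0xb6
body[2] xor  r4, r4, r3 → r4=0x69
body[3] mov  r7, r2 → r7=0x25
body[4] add  r0, r2, r2 → r0=0x4a
epilogue: pop r7=0x7a, sp=0xbf
epilogue: pop r4=0xad, sp=0xc0
epilogue: pop r0=0xbf, sp=0xc1
r5 is caller-saved → body value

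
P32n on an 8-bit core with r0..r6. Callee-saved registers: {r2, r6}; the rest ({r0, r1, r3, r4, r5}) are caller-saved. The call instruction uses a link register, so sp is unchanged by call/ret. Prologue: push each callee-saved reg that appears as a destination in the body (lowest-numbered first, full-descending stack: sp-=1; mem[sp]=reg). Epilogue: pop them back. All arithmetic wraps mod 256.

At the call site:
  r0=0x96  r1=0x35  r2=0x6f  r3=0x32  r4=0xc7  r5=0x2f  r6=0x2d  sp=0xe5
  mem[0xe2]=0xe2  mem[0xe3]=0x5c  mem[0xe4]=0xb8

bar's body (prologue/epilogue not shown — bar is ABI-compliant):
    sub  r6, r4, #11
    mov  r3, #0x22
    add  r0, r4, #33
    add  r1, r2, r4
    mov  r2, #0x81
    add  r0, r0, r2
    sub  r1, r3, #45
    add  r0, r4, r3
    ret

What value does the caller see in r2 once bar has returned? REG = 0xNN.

REG = 0x6f

prologue: push r2 -> mem[0xe4]=0x6f, sp=0xe4
prologue: push r6 -> mem[0xe3]=0x2d, sp=0xe3
body[0] sub  r6, r4, #11 -> r6=0xbc
body[1] mov  r3, #0x22 -> r3=0x22
body[2] add  r0, r4, #33 -> r0=0xe8
body[3] add  r1, r2, r4 -> r1=0x36
body[4] mov  r2, #0x81 -> r2=0x81
body[5] add  r0, r0, r2 -> r0=0x69
body[6] sub  r1, r3, #45 -> r1=0xf5
body[7] add  r0, r4, r3 -> r0=0xe9
epilogue: pop r6=0x2d, sp=0xe4
epilogue: pop r2=0x6f, sp=0xe5
r2 is callee-saved -> restored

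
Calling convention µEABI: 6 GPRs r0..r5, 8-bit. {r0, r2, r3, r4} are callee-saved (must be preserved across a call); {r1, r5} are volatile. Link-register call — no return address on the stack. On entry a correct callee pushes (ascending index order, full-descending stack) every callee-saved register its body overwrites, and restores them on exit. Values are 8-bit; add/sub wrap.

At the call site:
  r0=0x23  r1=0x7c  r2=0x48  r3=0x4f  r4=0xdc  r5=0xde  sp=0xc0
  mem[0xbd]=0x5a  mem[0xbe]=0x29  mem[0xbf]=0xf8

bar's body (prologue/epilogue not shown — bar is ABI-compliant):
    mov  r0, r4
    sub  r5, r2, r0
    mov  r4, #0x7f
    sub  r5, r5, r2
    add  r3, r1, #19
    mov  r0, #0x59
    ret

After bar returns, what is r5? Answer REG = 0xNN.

prologue: push r0 → mem[0xbf]=0x23, sp=0xbf
prologue: push r3 → mem[0xbe]=0x4f, sp=0xbe
prologue: push r4 → mem[0xbd]=0xdc, sp=0xbd
body[0] mov  r0, r4 → r0=0xdc
body[1] sub  r5, r2, r0 → r5=0x6c
body[2] mov  r4, #0x7f → r4=0x7f
body[3] sub  r5, r5, r2 → r5=0x24
body[4] add  r3, r1, #19 → r3=0x8f
body[5] mov  r0, #0x59 → r0=0x59
epilogue: pop r4=0xdc, sp=0xbe
epilogue: pop r3=0x4f, sp=0xbf
epilogue: pop r0=0x23, sp=0xc0
r5 is caller-saved → body value

REG = 0x24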